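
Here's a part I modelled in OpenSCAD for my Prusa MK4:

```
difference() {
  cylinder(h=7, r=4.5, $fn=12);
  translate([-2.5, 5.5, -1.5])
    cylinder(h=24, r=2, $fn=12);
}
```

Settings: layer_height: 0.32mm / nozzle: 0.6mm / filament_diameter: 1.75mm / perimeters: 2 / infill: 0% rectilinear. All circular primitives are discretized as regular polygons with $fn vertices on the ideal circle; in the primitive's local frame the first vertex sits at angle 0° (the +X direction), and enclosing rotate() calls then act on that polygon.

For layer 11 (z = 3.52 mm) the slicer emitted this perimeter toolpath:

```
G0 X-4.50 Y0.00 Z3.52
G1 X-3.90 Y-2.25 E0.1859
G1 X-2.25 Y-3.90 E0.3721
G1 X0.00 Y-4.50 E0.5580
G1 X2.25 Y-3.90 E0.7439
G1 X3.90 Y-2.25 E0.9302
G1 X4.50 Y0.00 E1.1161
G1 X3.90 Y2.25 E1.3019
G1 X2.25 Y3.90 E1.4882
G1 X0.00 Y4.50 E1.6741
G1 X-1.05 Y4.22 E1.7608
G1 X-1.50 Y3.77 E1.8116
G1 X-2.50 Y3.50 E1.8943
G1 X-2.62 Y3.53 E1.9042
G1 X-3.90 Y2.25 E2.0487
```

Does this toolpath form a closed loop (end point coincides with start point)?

Start point (G0): (-4.50, 0.00). End point (last G1): the path does not return to the start — open.

no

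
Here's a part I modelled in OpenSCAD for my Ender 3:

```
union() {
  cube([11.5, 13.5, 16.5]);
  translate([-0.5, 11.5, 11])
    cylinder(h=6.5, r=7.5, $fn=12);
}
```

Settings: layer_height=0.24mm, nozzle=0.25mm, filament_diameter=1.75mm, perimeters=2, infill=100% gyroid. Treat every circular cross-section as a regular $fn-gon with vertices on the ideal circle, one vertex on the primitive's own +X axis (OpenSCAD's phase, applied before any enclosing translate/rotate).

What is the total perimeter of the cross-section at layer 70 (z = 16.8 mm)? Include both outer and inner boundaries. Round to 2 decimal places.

At z = 16.8 mm: the cube does not reach this height (z outside [0, 16.5]); the cylinder at (-0.5, 11.5): section is a regular 12-gon, circumradius r=7.5 (perimeter = 2·12·7.500·sin(180°/12) = 46.59 mm); Merging all regions: only the r=7.5 cylinder at (-0.5, 11.5) is present, so the union is just that shape — boundary = 46.59 mm. Overall, the cross-section is a single solid region. Total boundary length (outer) = 46.59 mm.

46.59 mm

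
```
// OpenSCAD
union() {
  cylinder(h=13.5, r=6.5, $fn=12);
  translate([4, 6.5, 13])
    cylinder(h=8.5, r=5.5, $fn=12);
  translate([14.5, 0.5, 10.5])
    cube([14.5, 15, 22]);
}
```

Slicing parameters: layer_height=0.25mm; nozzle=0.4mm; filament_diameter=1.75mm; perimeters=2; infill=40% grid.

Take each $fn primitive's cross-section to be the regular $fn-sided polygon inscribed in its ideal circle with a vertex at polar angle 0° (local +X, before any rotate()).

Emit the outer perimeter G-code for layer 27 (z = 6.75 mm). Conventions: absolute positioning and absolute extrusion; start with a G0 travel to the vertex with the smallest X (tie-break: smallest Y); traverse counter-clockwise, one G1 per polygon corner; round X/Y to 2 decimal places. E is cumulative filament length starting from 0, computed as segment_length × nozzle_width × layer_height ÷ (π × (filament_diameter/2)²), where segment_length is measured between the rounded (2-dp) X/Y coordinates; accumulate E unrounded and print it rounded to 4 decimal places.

At z = 6.75 mm: the r=6.5 cylinder gives a regular 12-gon of circumradius 6.5 (constant along its height); the cylinder at (4, 6.5) is not intersected at this z (z outside [13, 21.5]); the cube at (14.5, 0.5) is absent (z outside [10.5, 32.5]); Merging all regions: only the r=6.5 cylinder is present, so the union is just that shape — 1 connected region. The outline is a single polygon with 12 vertices. Extrusion per mm of travel: 0.4 × 0.25 / (π × 0.875²) = 0.041575. Accumulating E over each segment gives final E = 1.6788.

G0 X-6.50 Y0.00 Z6.75
G1 X-5.63 Y-3.25 E0.1399
G1 X-3.25 Y-5.63 E0.2798
G1 X0.00 Y-6.50 E0.4197
G1 X3.25 Y-5.63 E0.5596
G1 X5.63 Y-3.25 E0.6995
G1 X6.50 Y0.00 E0.8394
G1 X5.63 Y3.25 E0.9793
G1 X3.25 Y5.63 E1.1192
G1 X0.00 Y6.50 E1.2591
G1 X-3.25 Y5.63 E1.3989
G1 X-5.63 Y3.25 E1.5389
G1 X-6.50 Y0.00 E1.6788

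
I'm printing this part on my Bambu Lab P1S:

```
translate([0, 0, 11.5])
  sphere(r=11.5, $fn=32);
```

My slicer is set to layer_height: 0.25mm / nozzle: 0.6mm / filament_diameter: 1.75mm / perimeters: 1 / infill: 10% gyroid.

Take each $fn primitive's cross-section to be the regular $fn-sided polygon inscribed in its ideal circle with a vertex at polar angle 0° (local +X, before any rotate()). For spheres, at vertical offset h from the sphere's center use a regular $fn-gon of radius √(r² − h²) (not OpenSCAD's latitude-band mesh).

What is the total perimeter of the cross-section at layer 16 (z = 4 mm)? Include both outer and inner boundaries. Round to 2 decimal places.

At z = 4 mm: the r=11.5 sphere slices to a regular 32-gon of circumradius 8.718 (√(r²−h²) with h=7.5 from center) (perimeter = 2·32·8.718·sin(180°/32) = 54.69 mm). Overall, the cross-section is a single solid region. Total boundary length (outer) = 54.69 mm.

54.69 mm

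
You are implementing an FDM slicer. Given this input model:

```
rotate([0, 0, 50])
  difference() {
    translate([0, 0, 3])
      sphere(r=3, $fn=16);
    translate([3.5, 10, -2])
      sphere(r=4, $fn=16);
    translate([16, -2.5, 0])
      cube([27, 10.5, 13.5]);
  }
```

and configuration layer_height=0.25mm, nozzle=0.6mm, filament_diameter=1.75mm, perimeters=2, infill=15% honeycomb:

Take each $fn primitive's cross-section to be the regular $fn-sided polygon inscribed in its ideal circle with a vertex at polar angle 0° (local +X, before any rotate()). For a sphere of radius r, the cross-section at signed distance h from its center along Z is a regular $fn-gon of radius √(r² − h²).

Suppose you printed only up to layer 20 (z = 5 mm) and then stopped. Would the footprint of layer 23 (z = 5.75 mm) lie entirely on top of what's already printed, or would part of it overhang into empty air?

entirely on top

Compare the two slices. At z = 5: the r=3 sphere contributes a regular 16-gon of circumradius √(3²−2²) = 2.236 (area = (16/2)·2.236²·sin(360°/16) = 15.31 mm²); the sphere at (3.5, 10) does not reach this height (|z−center|=7.000 > r=4); the cube at (16, -2.5) is present — its section is the full 27×10.5 rectangle (area 283.50 mm²); After the difference (first − rest): starting from the r=3 sphere (15.31 mm²), the 27×10.5 cube at (16, -2.5) misses the remaining region (no effect) — area = 15.31 mm²; (whole slice rotated 50° about Z — lengths, areas and connectivity unchanged). At z = 5.75: the r=3 sphere slices to a regular 16-gon of circumradius 1.199 (√(r²−h²) with h=2.75 from center) (area = (16/2)·1.199²·sin(360°/16) = 4.40 mm²); the sphere at (3.5, 10) is not intersected at this z (|z−center|=7.750 > r=4); the cube at (16, -2.5) (footprint 27×10.5) is included at this height (area 283.50 mm²); Taking the first minus the rest: starting from the r=3 sphere (4.40 mm²), the 27×10.5 cube at (16, -2.5) misses the remaining region (no effect) — area = 4.40 mm²; (whole slice rotated 50° about Z — lengths, areas and connectivity unchanged). Checking containment: the cross-section at z = 5.75 is a subset of the cross-section at z = 5.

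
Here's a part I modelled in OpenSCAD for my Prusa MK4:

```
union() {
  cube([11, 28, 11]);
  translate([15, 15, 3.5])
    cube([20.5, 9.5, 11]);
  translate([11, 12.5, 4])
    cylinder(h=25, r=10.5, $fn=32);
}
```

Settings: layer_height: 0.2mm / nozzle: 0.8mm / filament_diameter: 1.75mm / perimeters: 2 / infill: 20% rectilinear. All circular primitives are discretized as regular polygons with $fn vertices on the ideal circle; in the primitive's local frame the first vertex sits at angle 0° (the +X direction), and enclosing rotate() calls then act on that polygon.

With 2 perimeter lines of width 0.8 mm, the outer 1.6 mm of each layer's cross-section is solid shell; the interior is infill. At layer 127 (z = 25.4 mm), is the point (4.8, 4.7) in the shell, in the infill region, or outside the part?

At z = 25.4 mm: the cube does not reach this height (z outside [0, 11]); the cube at (15, 15) does not reach this height (z outside [3.5, 14.5]); the r=10.5 cylinder at (11, 12.5) gives a regular 32-gon of circumradius 10.5 (constant along its height); Combining (union): only the r=10.5 cylinder at (11, 12.5) is present, so the union is just that shape — 1 connected region. Overall, the cross-section is a single solid region. The nearest boundary edge runs (3.58, 5.08)→(5.17, 3.77); distance from the point to it = 0.49 mm. The point is inside the cross-section, 0.49 mm from the nearest boundary — within the 1.6 mm shell band (2 × 0.8).

shell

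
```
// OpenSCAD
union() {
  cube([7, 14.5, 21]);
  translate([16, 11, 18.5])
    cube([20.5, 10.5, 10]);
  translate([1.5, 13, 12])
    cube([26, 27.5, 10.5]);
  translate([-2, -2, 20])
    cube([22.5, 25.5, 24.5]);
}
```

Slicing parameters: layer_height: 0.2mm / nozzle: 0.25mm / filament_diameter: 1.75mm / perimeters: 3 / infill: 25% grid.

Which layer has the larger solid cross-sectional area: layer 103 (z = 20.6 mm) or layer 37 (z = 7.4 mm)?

layer 103 (z = 20.6 mm)

Layer 103 (z = 20.6): the cube is present — its section is the full 7×14.5 rectangle (area 101.50 mm²); the 20.5×10.5 cube at (16, 11) contributes its full rectangle (area 215.25 mm²); the cube at (1.5, 13) is present — its section is the full 26×27.5 rectangle (area 715.00 mm²); the cube at (-2, -2) (footprint 22.5×25.5) is included at this height (area 573.75 mm²); Merging all regions: the regions partially overlap — summed areas 1605.50 mm² minus the doubly-counted overlap 407.75 mm² gives 1197.75 mm² — area = 1197.75 mm². So its area = 1197.75 mm². Layer 37 (z = 7.4): the cube is present — its section is the full 7×14.5 rectangle (area 101.50 mm²); the cube at (16, 11) is not intersected at this z (z outside [18.5, 28.5]); the cube at (1.5, 13) does not reach this height (z outside [12, 22.5]); the cube at (-2, -2) is not intersected at this z (z outside [20, 44.5]); Merging all regions: only the 7×14.5 cube is present, so the union is just that shape — area = 101.50 mm². So its area = 101.50 mm². Layer 103 is larger (1197.75 vs 101.50 mm²).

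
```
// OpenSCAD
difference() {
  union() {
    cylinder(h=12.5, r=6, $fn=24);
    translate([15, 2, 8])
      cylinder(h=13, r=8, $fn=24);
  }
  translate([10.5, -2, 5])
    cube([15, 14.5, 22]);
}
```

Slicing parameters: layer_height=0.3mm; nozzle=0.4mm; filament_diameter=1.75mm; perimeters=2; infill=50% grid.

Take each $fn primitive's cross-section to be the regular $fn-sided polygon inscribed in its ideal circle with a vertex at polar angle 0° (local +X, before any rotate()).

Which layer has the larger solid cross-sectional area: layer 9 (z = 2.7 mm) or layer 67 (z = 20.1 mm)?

layer 9 (z = 2.7 mm)

Layer 9 (z = 2.7): the r=6 cylinder contributes a regular 24-gon of circumradius 6 (area = (24/2)·6.000²·sin(360°/24) = 111.81 mm²); the cylinder at (15, 2) is absent (z outside [8, 21]); Combining (union): only the r=6 cylinder is present, so the union is just that shape — area = 111.81 mm²; the cube at (10.5, -2) is absent (z outside [5, 27]); Subtracting the remaining from the first: none of the subtracted shapes is present at this height, so the result so far is unchanged — area = 111.81 mm². So its area = 111.81 mm². Layer 67 (z = 20.1): the cylinder does not reach this height (z outside [0, 12.5]); the cylinder at (15, 2): section is a regular 24-gon, circumradius r=8 (area = (24/2)·8.000²·sin(360°/24) = 198.77 mm²); Merging all regions: only the r=8 cylinder at (15, 2) is present, so the union is just that shape — area = 198.77 mm²; the cube at (10.5, -2) is present — its section is the full 15×14.5 rectangle (area 217.50 mm²); Subtracting the remaining from the first: starting from that combined region (198.77 mm²), the 15×14.5 cube at (10.5, -2) partially overlaps it — only the 131.90 mm² overlap (of its 217.50 mm²) is removed, clipping the outline — area = 66.87 mm². So its area = 66.87 mm². Layer 9 is larger (111.81 vs 66.87 mm²).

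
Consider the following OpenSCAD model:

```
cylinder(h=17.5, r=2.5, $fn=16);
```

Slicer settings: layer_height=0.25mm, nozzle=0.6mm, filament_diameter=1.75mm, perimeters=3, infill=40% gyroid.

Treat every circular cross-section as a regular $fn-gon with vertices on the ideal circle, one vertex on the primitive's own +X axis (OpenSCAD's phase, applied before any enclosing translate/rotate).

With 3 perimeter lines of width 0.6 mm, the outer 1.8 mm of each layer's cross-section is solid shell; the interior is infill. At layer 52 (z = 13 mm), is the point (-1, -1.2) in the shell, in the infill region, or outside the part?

At z = 13 mm: the cylinder: section is a regular 16-gon, circumradius r=2.5. Overall, the cross-section is a single solid region. The nearest boundary edge runs (-1.77, -1.77)→(-0.96, -2.31); distance from the point to it = 0.90 mm. The point is inside the cross-section, 0.90 mm from the nearest boundary — within the 1.8 mm shell band (3 × 0.6).

shell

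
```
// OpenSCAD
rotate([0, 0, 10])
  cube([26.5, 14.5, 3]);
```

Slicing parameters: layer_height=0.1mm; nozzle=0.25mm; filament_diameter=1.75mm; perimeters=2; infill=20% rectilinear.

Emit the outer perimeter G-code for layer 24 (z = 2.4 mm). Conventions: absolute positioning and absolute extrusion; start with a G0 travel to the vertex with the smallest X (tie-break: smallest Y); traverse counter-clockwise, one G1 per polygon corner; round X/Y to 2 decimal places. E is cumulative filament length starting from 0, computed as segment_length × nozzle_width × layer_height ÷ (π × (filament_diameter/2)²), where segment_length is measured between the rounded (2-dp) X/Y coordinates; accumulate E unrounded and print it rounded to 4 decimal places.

G0 X-2.52 Y14.28 Z2.40
G1 X0.00 Y0.00 E0.1507
G1 X26.10 Y4.60 E0.4262
G1 X23.58 Y18.88 E0.5769
G1 X-2.52 Y14.28 E0.8524

At z = 2.4 mm: the cube is present — its section is the full 26.5×14.5 rectangle; (rotated 10° about Z; rotation is an isometry so areas/perimeters/island counts are preserved). The outline is a single polygon with 4 vertices. Extrusion per mm of travel: 0.25 × 0.1 / (π × 0.875²) = 0.010394. Accumulating E over each segment gives final E = 0.8524.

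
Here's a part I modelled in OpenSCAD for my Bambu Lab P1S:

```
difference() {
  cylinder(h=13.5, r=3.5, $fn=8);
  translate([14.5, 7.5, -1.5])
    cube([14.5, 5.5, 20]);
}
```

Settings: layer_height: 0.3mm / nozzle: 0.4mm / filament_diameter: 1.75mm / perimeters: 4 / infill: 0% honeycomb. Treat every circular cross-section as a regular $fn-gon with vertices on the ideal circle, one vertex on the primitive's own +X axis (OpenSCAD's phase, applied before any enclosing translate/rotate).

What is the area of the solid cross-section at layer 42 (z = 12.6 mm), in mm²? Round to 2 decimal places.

34.65 mm²

At z = 12.6 mm: the r=3.5 cylinder gives a regular 8-gon of circumradius 3.5 (constant along its height) (area = (8/2)·3.500²·sin(360°/8) = 34.65 mm²); the cube at (14.5, 7.5) (footprint 14.5×5.5) is included at this height (area 79.75 mm²); After the difference (first − rest): starting from the r=3.5 cylinder (34.65 mm²), the 14.5×5.5 cube at (14.5, 7.5) misses the remaining region (no effect) — area = 34.65 mm². Overall, the cross-section is a single solid region. Net area = 34.65 mm².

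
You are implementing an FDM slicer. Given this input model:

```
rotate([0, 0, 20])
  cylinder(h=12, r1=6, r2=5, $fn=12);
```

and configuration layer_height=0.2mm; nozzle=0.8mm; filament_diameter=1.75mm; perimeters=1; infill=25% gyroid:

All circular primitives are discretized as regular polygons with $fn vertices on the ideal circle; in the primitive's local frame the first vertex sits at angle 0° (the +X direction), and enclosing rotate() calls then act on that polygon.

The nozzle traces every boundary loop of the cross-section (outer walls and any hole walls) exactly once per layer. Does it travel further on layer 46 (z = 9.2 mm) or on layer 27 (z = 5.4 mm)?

Layer 46 (z = 9.2): the cone (r1=6→r2=5) has section circumradius 5.233 here — a regular 12-gon (perimeter = 2·12·5.233·sin(180°/12) = 32.51 mm); (whole slice rotated 20° about Z — lengths, areas and connectivity unchanged). So its perimeter = 32.51 mm. Layer 27 (z = 5.4): the cone contributes a regular 12-gon of circumradius 5.550 (interpolated between r1=6 and r2=5 at t=0.450) (perimeter = 2·12·5.550·sin(180°/12) = 34.47 mm); (whole slice rotated 20° about Z — lengths, areas and connectivity unchanged). So its perimeter = 34.47 mm. Layer 27 is larger (34.47 vs 32.51 mm).

layer 27 (z = 5.4 mm)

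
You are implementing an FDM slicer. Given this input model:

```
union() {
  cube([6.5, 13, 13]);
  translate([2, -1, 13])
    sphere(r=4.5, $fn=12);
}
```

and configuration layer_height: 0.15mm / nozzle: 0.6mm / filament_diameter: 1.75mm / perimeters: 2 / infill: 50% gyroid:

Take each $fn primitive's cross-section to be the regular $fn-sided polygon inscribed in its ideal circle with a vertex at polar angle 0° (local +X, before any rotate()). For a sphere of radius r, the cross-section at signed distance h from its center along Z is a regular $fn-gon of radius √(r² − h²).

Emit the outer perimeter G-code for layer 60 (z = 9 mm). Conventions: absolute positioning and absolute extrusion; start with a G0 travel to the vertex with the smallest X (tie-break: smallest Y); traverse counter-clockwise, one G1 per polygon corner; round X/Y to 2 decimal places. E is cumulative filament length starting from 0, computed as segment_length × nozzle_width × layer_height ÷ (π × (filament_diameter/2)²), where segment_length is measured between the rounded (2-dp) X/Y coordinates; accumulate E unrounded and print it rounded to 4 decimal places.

G0 X-0.06 Y-1.00 Z9.00
G1 X0.21 Y-2.03 E0.0398
G1 X0.97 Y-2.79 E0.0801
G1 X2.00 Y-3.06 E0.1199
G1 X3.03 Y-2.79 E0.1597
G1 X3.79 Y-2.03 E0.2000
G1 X4.06 Y-1.00 E0.2398
G1 X3.79 Y0.00 E0.2786
G1 X6.50 Y0.00 E0.3800
G1 X6.50 Y13.00 E0.8664
G1 X0.00 Y13.00 E1.1096
G1 X0.00 Y0.00 E1.5960
G1 X0.21 Y0.00 E1.6039
G1 X-0.06 Y-1.00 E1.6427

At z = 9 mm: the cube is present — its section is the full 6.5×13 rectangle; the sphere at (2, -1): section is a regular 12-gon, circumradius = √(r²−h²) = √(4.5²−4²) = 2.062; Merging all regions: the regions partially overlap (shared area 2.52 mm²), so overlapping operands fuse into one piece — 1 connected region. The outline is a single polygon with 13 vertices. Extrusion per mm of travel: 0.6 × 0.15 / (π × 0.875²) = 0.037418. Accumulating E over each segment gives final E = 1.6427.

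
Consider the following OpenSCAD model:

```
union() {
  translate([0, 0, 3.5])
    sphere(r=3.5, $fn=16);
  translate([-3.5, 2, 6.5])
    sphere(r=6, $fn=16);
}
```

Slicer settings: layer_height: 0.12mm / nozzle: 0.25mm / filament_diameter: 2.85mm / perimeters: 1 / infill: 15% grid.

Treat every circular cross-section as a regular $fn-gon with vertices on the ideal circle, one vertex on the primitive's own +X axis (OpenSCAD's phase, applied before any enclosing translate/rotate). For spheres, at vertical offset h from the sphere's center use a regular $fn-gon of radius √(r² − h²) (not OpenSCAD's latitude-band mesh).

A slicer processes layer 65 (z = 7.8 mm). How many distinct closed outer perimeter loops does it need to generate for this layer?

1

At z = 7.8 mm: the sphere is absent (|z−center|=4.300 > r=3.5); the r=6 sphere at (-3.5, 2) slices to a regular 16-gon of circumradius 5.857 (√(r²−h²) with h=1.3 from center); Merging all regions: only the r=6 sphere at (-3.5, 2) is present, so the union is just that shape — 1 connected region. The result has 1 disconnected region.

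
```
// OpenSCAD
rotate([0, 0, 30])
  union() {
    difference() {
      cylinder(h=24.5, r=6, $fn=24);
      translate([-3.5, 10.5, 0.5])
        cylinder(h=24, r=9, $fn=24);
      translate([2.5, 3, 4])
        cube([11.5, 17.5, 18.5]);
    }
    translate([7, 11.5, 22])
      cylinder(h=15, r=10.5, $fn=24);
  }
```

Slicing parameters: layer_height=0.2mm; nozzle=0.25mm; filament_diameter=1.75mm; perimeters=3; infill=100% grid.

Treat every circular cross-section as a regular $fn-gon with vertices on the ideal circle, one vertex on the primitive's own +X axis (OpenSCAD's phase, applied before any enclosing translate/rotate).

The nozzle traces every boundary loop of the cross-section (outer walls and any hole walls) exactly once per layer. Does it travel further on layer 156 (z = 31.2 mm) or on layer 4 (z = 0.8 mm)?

layer 156 (z = 31.2 mm)

Layer 156 (z = 31.2): the cylinder is absent (z outside [0, 24.5]); the cylinder at (-3.5, 10.5) is not intersected at this z (z outside [0.5, 24.5]); the cube at (2.5, 3) is not intersected at this z (z outside [4, 22.5]); After the difference (first − rest): the first operand is absent here, so nothing remains; the r=10.5 cylinder at (7, 11.5) gives a regular 24-gon of circumradius 10.5 (constant along its height) (perimeter = 2·24·10.500·sin(180°/24) = 65.79 mm); Combining (union): only the r=10.5 cylinder at (7, 11.5) is present, so the union is just that shape — boundary = 65.79 mm; (whole slice rotated 30° about Z — lengths, areas and connectivity unchanged). So its perimeter = 65.79 mm. Layer 4 (z = 0.8): the r=6 cylinder contributes a regular 24-gon of circumradius 6 (perimeter = 2·24·6.000·sin(180°/24) = 37.59 mm); the r=9 cylinder at (-3.5, 10.5) gives a regular 24-gon of circumradius 9 (constant along its height) (perimeter = 2·24·9.000·sin(180°/24) = 56.39 mm); the cube at (2.5, 3) is not intersected at this z (z outside [4, 22.5]); Taking the first minus the rest: starting from the r=6 cylinder, the r=9 cylinder at (-3.5, 10.5) partially overlaps it — only the 25.62 mm² overlap (of its 251.57 mm²) is removed, clipping the outline — boundary = 36.53 mm; the cylinder at (7, 11.5) is not intersected at this z (z outside [22, 37]); Combining (union): only the result so far is present, so the union is just that shape — boundary = 36.53 mm; (rotated 30° about Z; rotation is an isometry so areas/perimeters/island counts are preserved). So its perimeter = 36.53 mm. Layer 156 is larger (65.79 vs 36.53 mm).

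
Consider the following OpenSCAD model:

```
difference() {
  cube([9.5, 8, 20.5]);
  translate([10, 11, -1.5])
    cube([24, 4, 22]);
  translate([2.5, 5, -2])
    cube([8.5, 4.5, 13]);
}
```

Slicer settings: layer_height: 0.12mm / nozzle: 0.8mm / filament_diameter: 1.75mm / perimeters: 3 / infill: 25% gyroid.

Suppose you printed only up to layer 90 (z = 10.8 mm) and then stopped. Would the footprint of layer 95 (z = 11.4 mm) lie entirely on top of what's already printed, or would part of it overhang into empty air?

Compare the two slices. At z = 10.8: the cube is present — its section is the full 9.5×8 rectangle (area 76.00 mm²); the cube at (10, 11) (footprint 24×4) is included at this height (area 96.00 mm²); the cube at (2.5, 5) (footprint 8.5×4.5) is included at this height (area 38.25 mm²); Taking the first minus the rest: starting from the 9.5×8 cube (76.00 mm²), the 24×4 cube at (10, 11) misses the remaining region (no effect); the 8.5×4.5 cube at (2.5, 5) partially overlaps it — only the 21.00 mm² overlap (of its 38.25 mm²) is removed, clipping the outline — area = 55.00 mm². At z = 11.4: the 9.5×8 cube contributes its full rectangle (area 76.00 mm²); the cube at (10, 11) (footprint 24×4) is included at this height (area 96.00 mm²); the cube at (2.5, 5) is absent (z outside [-2, 11]); After the difference (first − rest): starting from the 9.5×8 cube (76.00 mm²), the 24×4 cube at (10, 11) misses the remaining region (no effect) — area = 76.00 mm². Checking containment: at z = 11.4 the cross-section extends beyond the z = 10.8 cross-section by about 21.00 mm².

part overhangs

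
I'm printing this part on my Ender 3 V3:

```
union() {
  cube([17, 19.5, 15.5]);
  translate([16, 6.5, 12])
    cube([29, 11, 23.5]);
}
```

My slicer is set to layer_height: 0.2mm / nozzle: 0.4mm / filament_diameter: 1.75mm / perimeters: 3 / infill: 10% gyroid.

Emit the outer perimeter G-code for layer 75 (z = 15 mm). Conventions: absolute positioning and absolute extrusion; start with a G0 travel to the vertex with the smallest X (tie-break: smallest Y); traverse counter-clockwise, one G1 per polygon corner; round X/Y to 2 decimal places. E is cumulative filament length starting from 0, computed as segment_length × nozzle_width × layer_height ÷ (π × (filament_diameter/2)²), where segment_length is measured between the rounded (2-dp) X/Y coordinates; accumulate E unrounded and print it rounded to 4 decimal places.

G0 X0.00 Y0.00 Z15.00
G1 X17.00 Y0.00 E0.5654
G1 X17.00 Y6.50 E0.7816
G1 X45.00 Y6.50 E1.7129
G1 X45.00 Y17.50 E2.0788
G1 X17.00 Y17.50 E3.0100
G1 X17.00 Y19.50 E3.0766
G1 X0.00 Y19.50 E3.6420
G1 X0.00 Y0.00 E4.2906

At z = 15 mm: the 17×19.5 cube contributes its full rectangle; the cube at (16, 6.5) (footprint 29×11) is included at this height; Merging all regions: the regions partially overlap (shared area 11.00 mm²), so overlapping operands fuse into one piece — 1 connected region. The outline is a single polygon with 8 vertices. Extrusion per mm of travel: 0.4 × 0.2 / (π × 0.875²) = 0.033260. Accumulating E over each segment gives final E = 4.2906.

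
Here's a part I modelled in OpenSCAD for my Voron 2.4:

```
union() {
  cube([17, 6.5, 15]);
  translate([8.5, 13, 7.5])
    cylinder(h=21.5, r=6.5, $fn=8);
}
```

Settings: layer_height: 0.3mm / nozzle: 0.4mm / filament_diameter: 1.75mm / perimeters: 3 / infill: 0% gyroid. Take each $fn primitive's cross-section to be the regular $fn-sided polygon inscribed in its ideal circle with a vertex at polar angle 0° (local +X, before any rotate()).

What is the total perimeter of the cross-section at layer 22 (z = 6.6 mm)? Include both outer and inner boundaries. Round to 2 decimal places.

47.00 mm

At z = 6.6 mm: the 17×6.5 cube contributes its full rectangle (perimeter 47.00 mm); the cylinder at (8.5, 13) is not intersected at this z (z outside [7.5, 29]); Combining (union): only the 17×6.5 cube is present, so the union is just that shape — boundary = 47.00 mm. Overall, the cross-section is a single solid region. Total boundary length (outer) = 47.00 mm.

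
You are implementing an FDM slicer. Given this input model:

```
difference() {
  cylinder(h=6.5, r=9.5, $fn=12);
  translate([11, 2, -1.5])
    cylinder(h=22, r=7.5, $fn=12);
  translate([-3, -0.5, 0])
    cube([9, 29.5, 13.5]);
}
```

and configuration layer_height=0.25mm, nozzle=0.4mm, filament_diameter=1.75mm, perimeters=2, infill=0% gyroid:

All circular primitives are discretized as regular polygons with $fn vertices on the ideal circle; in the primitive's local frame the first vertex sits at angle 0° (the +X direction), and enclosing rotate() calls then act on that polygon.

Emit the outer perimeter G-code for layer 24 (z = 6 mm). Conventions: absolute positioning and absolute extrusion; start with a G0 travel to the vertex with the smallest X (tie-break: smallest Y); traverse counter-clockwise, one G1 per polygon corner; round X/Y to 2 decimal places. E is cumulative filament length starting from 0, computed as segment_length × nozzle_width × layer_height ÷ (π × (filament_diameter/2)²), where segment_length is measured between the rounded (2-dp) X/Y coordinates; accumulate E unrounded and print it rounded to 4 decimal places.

G0 X-9.50 Y0.00 Z6.00
G1 X-8.23 Y-4.75 E0.2044
G1 X-4.75 Y-8.23 E0.4090
G1 X0.00 Y-9.50 E0.6134
G1 X4.75 Y-8.23 E0.8179
G1 X8.22 Y-4.76 E1.0219
G1 X7.25 Y-4.50 E1.0636
G1 X4.50 Y-1.75 E1.2253
G1 X4.17 Y-0.50 E1.2791
G1 X-3.00 Y-0.50 E1.5772
G1 X-3.00 Y8.70 E1.9597
G1 X-4.75 Y8.23 E2.0350
G1 X-8.23 Y4.75 E2.2396
G1 X-9.50 Y0.00 E2.4440

At z = 6 mm: the r=9.5 cylinder contributes a regular 12-gon of circumradius 9.5; the r=7.5 cylinder at (11, 2) gives a regular 12-gon of circumradius 7.5 (constant along its height); the cube at (-3, -0.5) (footprint 9×29.5) is included at this height; Taking the first minus the rest: starting from the r=9.5 cylinder, the r=7.5 cylinder at (11, 2) partially overlaps it — only the 45.66 mm² overlap (of its 168.75 mm²) is removed, clipping the outline; the 9×29.5 cube at (-3, -0.5) partially overlaps it — only the 69.40 mm² overlap (of its 265.50 mm²) is removed, clipping the outline — 1 connected region. The outline is a single polygon with 13 vertices. Extrusion per mm of travel: 0.4 × 0.25 / (π × 0.875²) = 0.041575. Accumulating E over each segment gives final E = 2.4440.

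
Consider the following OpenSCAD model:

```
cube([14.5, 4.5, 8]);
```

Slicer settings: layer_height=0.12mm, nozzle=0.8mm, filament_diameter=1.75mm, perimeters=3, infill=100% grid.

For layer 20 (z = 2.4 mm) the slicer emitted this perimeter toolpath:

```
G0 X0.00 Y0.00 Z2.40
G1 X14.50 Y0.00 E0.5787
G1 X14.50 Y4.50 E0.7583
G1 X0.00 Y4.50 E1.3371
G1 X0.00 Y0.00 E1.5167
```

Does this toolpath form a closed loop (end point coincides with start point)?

yes

Start point (G0): (0.00, 0.00). End point (last G1): the path returns to the start — closed.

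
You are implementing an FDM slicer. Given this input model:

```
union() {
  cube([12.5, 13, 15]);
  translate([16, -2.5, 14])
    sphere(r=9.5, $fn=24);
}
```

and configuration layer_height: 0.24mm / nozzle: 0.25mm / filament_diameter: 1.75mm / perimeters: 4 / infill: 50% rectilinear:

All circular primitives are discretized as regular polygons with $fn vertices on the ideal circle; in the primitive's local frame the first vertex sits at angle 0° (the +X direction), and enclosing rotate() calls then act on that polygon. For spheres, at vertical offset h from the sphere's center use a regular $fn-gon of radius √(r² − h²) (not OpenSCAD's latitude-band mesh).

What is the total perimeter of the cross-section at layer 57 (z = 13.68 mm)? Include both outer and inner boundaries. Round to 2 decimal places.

89.85 mm

At z = 13.68 mm: the cube is present — its section is the full 12.5×13 rectangle (perimeter 51.00 mm); the r=9.5 sphere at (16, -2.5) slices to a regular 24-gon of circumradius 9.495 (√(r²−h²) with h=0.32 from center) (perimeter = 2·24·9.495·sin(180°/24) = 59.49 mm); Taking the union: the regions partially overlap (shared area 23.15 mm²), so the edge portions inside another operand are dropped and the merged outline is re-measured after clipping — boundary = 89.85 mm. Overall, the cross-section is a single solid region. Total boundary length (outer) = 89.85 mm.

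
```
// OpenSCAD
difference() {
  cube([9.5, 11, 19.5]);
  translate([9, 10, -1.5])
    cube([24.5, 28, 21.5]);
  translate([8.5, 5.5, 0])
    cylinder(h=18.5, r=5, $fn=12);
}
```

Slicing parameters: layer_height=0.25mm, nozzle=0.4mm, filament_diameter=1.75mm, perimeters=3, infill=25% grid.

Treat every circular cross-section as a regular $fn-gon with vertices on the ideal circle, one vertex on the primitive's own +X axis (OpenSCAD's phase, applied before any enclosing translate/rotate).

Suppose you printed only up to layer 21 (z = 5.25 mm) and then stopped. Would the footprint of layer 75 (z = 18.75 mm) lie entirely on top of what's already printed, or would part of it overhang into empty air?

Compare the two slices. At z = 5.25: the cube (footprint 9.5×11) is included at this height (area 104.50 mm²); the cube at (9, 10) (footprint 24.5×28) is included at this height (area 686.00 mm²); the cylinder at (8.5, 5.5): section is a regular 12-gon, circumradius r=5 (area = (12/2)·5.000²·sin(360°/12) = 75.00 mm²); After the difference (first − rest): starting from the 9.5×11 cube (104.50 mm²), the 24.5×28 cube at (9, 10) partially overlaps it — only the 0.50 mm² overlap (of its 686.00 mm²) is removed, clipping the outline; the r=5 cylinder at (8.5, 5.5) partially overlaps it — only the 47.08 mm² overlap (of its 75.00 mm²) is removed, clipping the outline — area = 56.92 mm². At z = 18.75: the cube is present — its section is the full 9.5×11 rectangle (area 104.50 mm²); the cube at (9, 10) is present — its section is the full 24.5×28 rectangle (area 686.00 mm²); the cylinder at (8.5, 5.5) is not intersected at this z (z outside [0, 18.5]); Taking the first minus the rest: starting from the 9.5×11 cube (104.50 mm²), the 24.5×28 cube at (9, 10) partially overlaps it — only the 0.50 mm² overlap (of its 686.00 mm²) is removed, clipping the outline — area = 104.00 mm². Checking containment: at z = 18.75 the cross-section extends beyond the z = 5.25 cross-section by about 47.08 mm².

part overhangs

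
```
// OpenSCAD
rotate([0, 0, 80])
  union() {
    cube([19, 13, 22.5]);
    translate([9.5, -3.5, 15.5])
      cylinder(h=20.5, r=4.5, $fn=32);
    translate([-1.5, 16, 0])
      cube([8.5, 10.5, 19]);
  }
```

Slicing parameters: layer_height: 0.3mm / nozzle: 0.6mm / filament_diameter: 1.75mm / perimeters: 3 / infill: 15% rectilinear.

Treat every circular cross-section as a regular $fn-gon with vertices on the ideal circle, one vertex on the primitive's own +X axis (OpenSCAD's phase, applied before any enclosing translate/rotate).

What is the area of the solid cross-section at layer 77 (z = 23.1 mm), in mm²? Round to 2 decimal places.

At z = 23.1 mm: the cube is not intersected at this z (z outside [0, 22.5]); the r=4.5 cylinder at (9.5, -3.5) gives a regular 32-gon of circumradius 4.5 (constant along its height) (area = (32/2)·4.500²·sin(360°/32) = 63.21 mm²); the cube at (-1.5, 16) is absent (z outside [0, 19]); Merging all regions: only the r=4.5 cylinder at (9.5, -3.5) is present, so the union is just that shape — area = 63.21 mm²; (whole slice rotated 80° about Z — lengths, areas and connectivity unchanged). Overall, the cross-section is a single solid region. Net area = 63.21 mm².

63.21 mm²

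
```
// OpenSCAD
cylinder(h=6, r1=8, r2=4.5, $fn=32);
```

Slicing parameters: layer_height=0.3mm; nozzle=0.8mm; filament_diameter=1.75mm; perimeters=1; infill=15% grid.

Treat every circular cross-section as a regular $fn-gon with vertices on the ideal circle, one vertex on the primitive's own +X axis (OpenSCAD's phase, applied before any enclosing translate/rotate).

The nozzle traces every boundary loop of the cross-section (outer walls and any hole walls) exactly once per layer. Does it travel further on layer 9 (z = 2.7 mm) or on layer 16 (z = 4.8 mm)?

layer 9 (z = 2.7 mm)

Layer 9 (z = 2.7): the cone (r1=8→r2=4.5) has section circumradius 6.425 here — a regular 32-gon (perimeter = 2·32·6.425·sin(180°/32) = 40.30 mm). So its perimeter = 40.30 mm. Layer 16 (z = 4.8): the cone contributes a regular 32-gon of circumradius 5.200 (interpolated between r1=8 and r2=4.5 at t=0.800) (perimeter = 2·32·5.200·sin(180°/32) = 32.62 mm). So its perimeter = 32.62 mm. Layer 9 is larger (40.30 vs 32.62 mm).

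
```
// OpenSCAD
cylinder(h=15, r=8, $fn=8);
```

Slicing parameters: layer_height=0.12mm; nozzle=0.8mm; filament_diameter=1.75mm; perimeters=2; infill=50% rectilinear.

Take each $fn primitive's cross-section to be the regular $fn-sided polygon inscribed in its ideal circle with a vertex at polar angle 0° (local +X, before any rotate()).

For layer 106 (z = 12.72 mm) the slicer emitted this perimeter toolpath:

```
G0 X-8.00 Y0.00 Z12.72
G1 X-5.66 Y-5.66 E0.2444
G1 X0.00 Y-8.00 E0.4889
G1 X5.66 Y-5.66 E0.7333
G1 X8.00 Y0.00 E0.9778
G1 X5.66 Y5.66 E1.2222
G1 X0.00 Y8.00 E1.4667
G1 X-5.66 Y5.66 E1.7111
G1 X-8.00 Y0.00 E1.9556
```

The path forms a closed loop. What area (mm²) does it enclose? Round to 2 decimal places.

Apply the shoelace formula to the sequence of (X, Y) vertices; enclosed area = 181.12 mm².

181.12 mm²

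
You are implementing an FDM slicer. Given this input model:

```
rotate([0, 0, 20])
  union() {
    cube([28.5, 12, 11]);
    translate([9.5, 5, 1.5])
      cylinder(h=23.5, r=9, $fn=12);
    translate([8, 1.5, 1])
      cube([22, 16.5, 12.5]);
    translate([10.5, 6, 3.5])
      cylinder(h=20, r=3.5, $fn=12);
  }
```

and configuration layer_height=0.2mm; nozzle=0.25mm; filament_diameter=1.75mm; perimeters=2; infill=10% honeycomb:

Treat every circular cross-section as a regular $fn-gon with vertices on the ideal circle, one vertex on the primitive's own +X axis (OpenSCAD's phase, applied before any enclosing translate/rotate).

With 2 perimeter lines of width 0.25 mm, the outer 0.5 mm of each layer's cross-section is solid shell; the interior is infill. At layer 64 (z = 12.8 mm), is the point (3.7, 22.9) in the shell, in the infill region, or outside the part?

At z = 12.8 mm: the cube is not intersected at this z (z outside [0, 11]); the r=9 cylinder at (9.5, 5) contributes a regular 12-gon of circumradius 9; the cube at (8, 1.5) (footprint 22×16.5) is included at this height; the r=3.5 cylinder at (10.5, 6) gives a regular 12-gon of circumradius 3.5 (constant along its height); Combining (union): the regions partially overlap (shared area 145.81 mm²), so overlapping operands fuse into one piece — 1 connected region; (rotated 20° about Z; rotation is an isometry so areas/perimeters/island counts are preserved). Overall, the cross-section is a single solid region. Undo the 20° rotation: the query point maps to (11.309, 20.253) in the un-rotated model frame. The nearest boundary edge runs (8.00, 18.00)→(30.00, 18.00); distance from the point to it = 2.25 mm. The point is not inside any of the regions above, so it lies outside the cross-section (2.25 mm from the nearest boundary).

outside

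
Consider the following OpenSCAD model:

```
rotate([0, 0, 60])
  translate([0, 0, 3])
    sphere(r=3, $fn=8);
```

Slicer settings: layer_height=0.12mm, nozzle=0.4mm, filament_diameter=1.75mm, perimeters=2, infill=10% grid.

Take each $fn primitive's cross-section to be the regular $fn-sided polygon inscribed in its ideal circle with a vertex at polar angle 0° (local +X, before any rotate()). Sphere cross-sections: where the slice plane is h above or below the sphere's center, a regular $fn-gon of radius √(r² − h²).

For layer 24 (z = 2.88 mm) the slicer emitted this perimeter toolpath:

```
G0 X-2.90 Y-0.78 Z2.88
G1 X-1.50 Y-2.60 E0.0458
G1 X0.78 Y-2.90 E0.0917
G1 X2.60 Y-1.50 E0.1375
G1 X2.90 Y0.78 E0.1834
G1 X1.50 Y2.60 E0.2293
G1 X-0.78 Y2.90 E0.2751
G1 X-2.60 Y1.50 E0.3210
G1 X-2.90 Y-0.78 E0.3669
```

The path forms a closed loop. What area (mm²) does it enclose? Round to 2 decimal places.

25.50 mm²

Apply the shoelace formula to the sequence of (X, Y) vertices; enclosed area = 25.50 mm².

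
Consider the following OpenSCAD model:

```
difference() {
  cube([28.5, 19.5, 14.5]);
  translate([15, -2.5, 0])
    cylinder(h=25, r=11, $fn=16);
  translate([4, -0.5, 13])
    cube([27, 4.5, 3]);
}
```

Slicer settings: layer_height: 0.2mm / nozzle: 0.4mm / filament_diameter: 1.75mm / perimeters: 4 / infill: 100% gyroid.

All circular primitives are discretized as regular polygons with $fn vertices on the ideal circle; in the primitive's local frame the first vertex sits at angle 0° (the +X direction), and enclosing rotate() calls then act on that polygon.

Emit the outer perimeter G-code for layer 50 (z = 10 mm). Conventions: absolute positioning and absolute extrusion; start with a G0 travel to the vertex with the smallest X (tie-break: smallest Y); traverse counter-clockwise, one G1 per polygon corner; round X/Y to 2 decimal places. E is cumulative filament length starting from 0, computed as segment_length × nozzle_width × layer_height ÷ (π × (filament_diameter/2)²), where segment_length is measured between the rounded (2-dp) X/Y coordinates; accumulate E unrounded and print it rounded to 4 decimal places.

At z = 10 mm: the cube (footprint 28.5×19.5) is included at this height; the r=11 cylinder at (15, -2.5) gives a regular 16-gon of circumradius 11 (constant along its height); the cube at (4, -0.5) is not intersected at this z (z outside [13, 16]); Subtracting the remaining from the first: starting from the 28.5×19.5 cube, the r=11 cylinder at (15, -2.5) partially overlaps it — only the 131.46 mm² overlap (of its 370.44 mm²) is removed, clipping the outline — 1 connected region. The outline is a single polygon with 13 vertices. Extrusion per mm of travel: 0.4 × 0.2 / (π × 0.875²) = 0.033260. Accumulating E over each segment gives final E = 3.4669.

G0 X0.00 Y0.00 Z10.00
G1 X4.50 Y0.00 E0.1497
G1 X4.84 Y1.71 E0.2077
G1 X7.22 Y5.28 E0.3504
G1 X10.79 Y7.66 E0.4931
G1 X15.00 Y8.50 E0.6359
G1 X19.21 Y7.66 E0.7786
G1 X22.78 Y5.28 E0.9213
G1 X25.16 Y1.71 E1.0641
G1 X25.50 Y0.00 E1.1220
G1 X28.50 Y0.00 E1.2218
G1 X28.50 Y19.50 E1.8704
G1 X0.00 Y19.50 E2.8183
G1 X0.00 Y0.00 E3.4669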